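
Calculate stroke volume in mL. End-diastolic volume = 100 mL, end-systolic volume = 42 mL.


SV = EDV - ESV
SV = 100 - 42
SV = 58 mL


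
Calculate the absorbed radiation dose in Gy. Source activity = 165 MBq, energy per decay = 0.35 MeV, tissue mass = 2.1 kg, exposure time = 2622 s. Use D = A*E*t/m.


A = 165 MBq = 1.6500e+08 Bq
E = 0.35 MeV = 5.607e-14 J
D = A*E*t/m = 1.6500e+08*5.607e-14*2622/2.1
D = 0.01155 Gy


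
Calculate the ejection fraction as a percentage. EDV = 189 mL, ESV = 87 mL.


SV = EDV - ESV = 189 - 87 = 102 mL
EF = SV/EDV * 100 = 102/189 * 100
EF = 53.97%


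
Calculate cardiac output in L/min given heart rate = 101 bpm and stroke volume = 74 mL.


CO = HR * SV
CO = 101 * 74 / 1000
CO = 7.474 L/min


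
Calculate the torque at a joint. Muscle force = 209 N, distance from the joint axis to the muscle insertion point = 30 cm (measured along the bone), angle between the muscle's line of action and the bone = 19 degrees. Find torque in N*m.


Torque = F * d * sin(theta)   (moment arm = d*sin(theta))
d = 30 cm = 0.3 m
Torque = 209 * 0.3 * sin(19)
Torque = 20.41 N*m


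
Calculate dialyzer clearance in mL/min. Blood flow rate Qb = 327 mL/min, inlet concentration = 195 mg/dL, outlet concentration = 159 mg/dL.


K = Qb * (Cb_in - Cb_out) / Cb_in
K = 327 * (195 - 159) / 195
K = 60.37 mL/min


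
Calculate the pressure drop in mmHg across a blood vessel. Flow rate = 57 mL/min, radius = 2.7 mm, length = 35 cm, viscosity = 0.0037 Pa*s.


dP = 8*mu*L*Q / (pi*r^4)
Q = 57 mL/min = 9.5e-07 m^3/s
dP = 58.9493 Pa = 58.9493 / 133.322 mmHg = 0.4422 mmHg


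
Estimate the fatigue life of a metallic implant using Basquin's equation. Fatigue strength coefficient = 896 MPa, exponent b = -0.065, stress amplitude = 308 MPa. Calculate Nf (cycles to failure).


sigma_a = sigma_f' * (2Nf)^b
2Nf = (sigma_a/sigma_f')^(1/b)
2Nf = (308/896)^(1/-0.065)
2Nf = 13637275
Nf = 6.8186e+06


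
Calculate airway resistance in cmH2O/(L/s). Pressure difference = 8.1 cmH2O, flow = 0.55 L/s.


R = dP / flow
R = 8.1 / 0.55
R = 14.73 cmH2O/(L/s)


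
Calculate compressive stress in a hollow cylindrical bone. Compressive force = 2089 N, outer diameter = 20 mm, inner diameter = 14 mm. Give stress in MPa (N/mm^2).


A = pi*(r_o^2 - r_i^2)
r_o = 10 mm, r_i = 7 mm
A = 160.221 mm^2
sigma = F/A = 2089 / 160.221
sigma = 13.04 MPa


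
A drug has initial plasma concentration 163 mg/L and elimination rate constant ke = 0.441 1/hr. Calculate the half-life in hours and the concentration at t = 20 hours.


t_half = ln(2) / ke = 0.693147 / 0.441 = 1.572 hr
C(t) = C0 * exp(-ke*t) = 163 * exp(-0.441*20)
C(20) = 0.02408 mg/L


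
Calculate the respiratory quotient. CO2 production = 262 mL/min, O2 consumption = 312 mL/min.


RQ = VCO2 / VO2
RQ = 262 / 312
RQ = 0.8397


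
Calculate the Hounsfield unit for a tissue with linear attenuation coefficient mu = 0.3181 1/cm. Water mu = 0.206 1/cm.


HU = ((mu_tissue - mu_water) / mu_water) * 1000
HU = ((0.3181 - 0.206) / 0.206) * 1000
HU = 544.2


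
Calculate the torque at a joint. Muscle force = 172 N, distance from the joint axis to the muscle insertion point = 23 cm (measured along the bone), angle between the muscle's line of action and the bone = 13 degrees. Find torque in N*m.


Torque = F * d * sin(theta)   (moment arm = d*sin(theta))
d = 23 cm = 0.23 m
Torque = 172 * 0.23 * sin(13)
Torque = 8.899 N*m


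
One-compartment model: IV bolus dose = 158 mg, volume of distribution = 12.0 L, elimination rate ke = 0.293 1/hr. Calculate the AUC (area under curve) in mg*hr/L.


C0 = Dose/Vd = 158/12.0 = 13.1667 mg/L
AUC = C0/ke = 13.1667/0.293
AUC = 44.94 mg*hr/L


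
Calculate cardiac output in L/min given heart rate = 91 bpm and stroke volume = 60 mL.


CO = HR * SV
CO = 91 * 60 / 1000
CO = 5.46 L/min


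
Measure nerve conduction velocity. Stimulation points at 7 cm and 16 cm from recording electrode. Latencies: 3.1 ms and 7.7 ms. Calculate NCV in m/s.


Distance = (16 - 7) / 100 = 0.09 m
dt = (7.7 - 3.1) / 1000 = 0.0046 s
NCV = dist / dt = 19.57 m/s


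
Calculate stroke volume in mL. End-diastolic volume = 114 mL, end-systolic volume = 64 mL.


SV = EDV - ESV
SV = 114 - 64
SV = 50 mL


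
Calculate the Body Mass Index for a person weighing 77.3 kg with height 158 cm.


BMI = weight / height^2
height = 158 cm = 1.58 m
BMI = 77.3 / 1.58^2
BMI = 30.96 kg/m^2


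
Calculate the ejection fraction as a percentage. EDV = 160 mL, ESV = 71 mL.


SV = EDV - ESV = 160 - 71 = 89 mL
EF = SV/EDV * 100 = 89/160 * 100
EF = 55.62%


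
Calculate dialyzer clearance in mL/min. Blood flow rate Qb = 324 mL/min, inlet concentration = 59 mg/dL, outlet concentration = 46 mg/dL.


K = Qb * (Cb_in - Cb_out) / Cb_in
K = 324 * (59 - 46) / 59
K = 71.39 mL/min


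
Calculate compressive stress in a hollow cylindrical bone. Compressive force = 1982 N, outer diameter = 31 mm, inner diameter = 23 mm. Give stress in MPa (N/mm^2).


A = pi*(r_o^2 - r_i^2)
r_o = 15.5 mm, r_i = 11.5 mm
A = 339.292 mm^2
sigma = F/A = 1982 / 339.292
sigma = 5.842 MPa


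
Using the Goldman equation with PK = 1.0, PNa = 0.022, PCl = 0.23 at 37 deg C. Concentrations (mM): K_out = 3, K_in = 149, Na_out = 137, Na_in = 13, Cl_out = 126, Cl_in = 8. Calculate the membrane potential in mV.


Vm = (RT/F)*ln((PK*Ko + PNa*Nao + PCl*Cli)/(PK*Ki + PNa*Nai + PCl*Clo))
Numer = 7.854, Denom = 178.266
Vm = -83.44 mV


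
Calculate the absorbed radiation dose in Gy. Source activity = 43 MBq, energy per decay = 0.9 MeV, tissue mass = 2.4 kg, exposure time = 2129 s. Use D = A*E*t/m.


A = 43 MBq = 4.3000e+07 Bq
E = 0.9 MeV = 1.4418e-13 J
D = A*E*t/m = 4.3000e+07*1.4418e-13*2129/2.4
D = 0.0055 Gy


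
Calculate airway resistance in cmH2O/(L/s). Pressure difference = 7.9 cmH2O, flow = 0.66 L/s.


R = dP / flow
R = 7.9 / 0.66
R = 11.97 cmH2O/(L/s)


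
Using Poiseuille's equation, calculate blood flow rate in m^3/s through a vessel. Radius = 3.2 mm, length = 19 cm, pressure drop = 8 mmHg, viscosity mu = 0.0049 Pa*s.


Q = pi*r^4*dP / (8*mu*L)
r = 0.0032 m, L = 0.19 m
dP = 8 mmHg = 1066.576 Pa
Q = 4.7174e-05 m^3/s


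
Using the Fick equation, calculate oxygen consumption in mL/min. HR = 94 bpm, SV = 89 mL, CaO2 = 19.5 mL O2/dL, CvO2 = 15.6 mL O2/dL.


CO = HR*SV = 94*89/1000 = 8.366 L/min
a-v O2 diff = 19.5 - 15.6 = 3.9 mL/dL
VO2 = CO * (CaO2-CvO2) * 10 dL/L
VO2 = 8.366 * 3.9 * 10
VO2 = 326.3 mL/min


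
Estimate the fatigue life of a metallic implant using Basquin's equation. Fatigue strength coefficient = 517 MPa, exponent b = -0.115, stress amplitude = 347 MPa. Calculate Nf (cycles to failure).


sigma_a = sigma_f' * (2Nf)^b
2Nf = (sigma_a/sigma_f')^(1/b)
2Nf = (347/517)^(1/-0.115)
2Nf = 32.044125
Nf = 16.02


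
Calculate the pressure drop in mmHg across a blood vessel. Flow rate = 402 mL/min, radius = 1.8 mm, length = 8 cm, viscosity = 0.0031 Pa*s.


dP = 8*mu*L*Q / (pi*r^4)
Q = 402 mL/min = 6.7e-06 m^3/s
dP = 403.066 Pa = 403.066 / 133.322 mmHg = 3.023 mmHg


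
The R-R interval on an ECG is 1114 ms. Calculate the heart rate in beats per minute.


HR = 60 / RR_interval(s)
RR = 1114 ms = 1.114 s
HR = 60 / 1.114 = 53.86 bpm


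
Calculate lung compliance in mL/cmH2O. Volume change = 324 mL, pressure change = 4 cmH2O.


C = dV / dP
C = 324 / 4
C = 81 mL/cmH2O


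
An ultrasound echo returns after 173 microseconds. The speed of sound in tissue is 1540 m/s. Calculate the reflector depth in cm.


depth = c * t / 2
t = 173 us = 1.7300e-04 s
depth = 1540 * 1.7300e-04 / 2
depth = 0.13321 m = 13.321 cm


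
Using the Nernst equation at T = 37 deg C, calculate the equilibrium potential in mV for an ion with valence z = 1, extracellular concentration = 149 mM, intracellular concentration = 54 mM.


E = (RT/(zF)) * ln(C_out/C_in)
T = 37 + 273.15 = 310.15 K
E = (8.314 * 310.15 / (1 * 96485)) * ln(149/54)
E = 27.13 mV


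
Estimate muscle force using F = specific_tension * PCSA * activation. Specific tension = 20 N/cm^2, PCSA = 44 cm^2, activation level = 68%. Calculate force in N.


F = sigma * PCSA * activation
F = 20 * 44 * 0.68
F = 598.4 N


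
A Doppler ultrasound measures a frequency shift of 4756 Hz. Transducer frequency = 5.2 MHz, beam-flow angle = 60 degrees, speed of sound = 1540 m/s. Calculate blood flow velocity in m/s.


v = fd * c / (2 * f0 * cos(theta))
v = 4756 * 1540 / (2 * 5.2000e+06 * cos(60))
v = 1.409 m/s


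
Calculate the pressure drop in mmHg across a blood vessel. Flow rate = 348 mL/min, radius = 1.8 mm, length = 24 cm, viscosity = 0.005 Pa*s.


dP = 8*mu*L*Q / (pi*r^4)
Q = 348 mL/min = 5.8e-06 m^3/s
dP = 1688.34 Pa = 1688.34 / 133.322 mmHg = 12.66 mmHg


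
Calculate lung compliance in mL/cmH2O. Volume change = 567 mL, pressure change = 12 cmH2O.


C = dV / dP
C = 567 / 12
C = 47.25 mL/cmH2O


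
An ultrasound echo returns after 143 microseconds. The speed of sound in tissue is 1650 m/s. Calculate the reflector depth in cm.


depth = c * t / 2
t = 143 us = 1.4300e-04 s
depth = 1650 * 1.4300e-04 / 2
depth = 0.117975 m = 11.7975 cm


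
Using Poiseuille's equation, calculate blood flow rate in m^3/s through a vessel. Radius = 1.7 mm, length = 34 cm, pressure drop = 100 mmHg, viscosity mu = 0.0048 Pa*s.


Q = pi*r^4*dP / (8*mu*L)
r = 0.0017 m, L = 0.34 m
dP = 100 mmHg = 13332.2 Pa
Q = 2.6794e-05 m^3/s


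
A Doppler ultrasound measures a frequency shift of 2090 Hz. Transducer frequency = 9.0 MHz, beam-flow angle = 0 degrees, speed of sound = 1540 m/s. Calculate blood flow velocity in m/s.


v = fd * c / (2 * f0 * cos(theta))
v = 2090 * 1540 / (2 * 9.0000e+06 * cos(0))
v = 0.1788 m/s


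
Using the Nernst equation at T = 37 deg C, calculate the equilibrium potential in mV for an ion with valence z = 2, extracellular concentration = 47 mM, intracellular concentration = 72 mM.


E = (RT/(zF)) * ln(C_out/C_in)
T = 37 + 273.15 = 310.15 K
E = (8.314 * 310.15 / (2 * 96485)) * ln(47/72)
E = -5.699 mV


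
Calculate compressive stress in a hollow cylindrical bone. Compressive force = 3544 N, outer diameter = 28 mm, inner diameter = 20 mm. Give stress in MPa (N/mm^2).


A = pi*(r_o^2 - r_i^2)
r_o = 14 mm, r_i = 10 mm
A = 301.593 mm^2
sigma = F/A = 3544 / 301.593
sigma = 11.75 MPa


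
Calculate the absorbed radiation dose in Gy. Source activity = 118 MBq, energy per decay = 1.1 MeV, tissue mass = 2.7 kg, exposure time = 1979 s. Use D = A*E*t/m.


A = 118 MBq = 1.1800e+08 Bq
E = 1.1 MeV = 1.7622e-13 J
D = A*E*t/m = 1.1800e+08*1.7622e-13*1979/2.7
D = 0.01524 Gy


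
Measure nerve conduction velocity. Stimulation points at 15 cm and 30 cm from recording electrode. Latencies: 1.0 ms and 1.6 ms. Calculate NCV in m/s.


Distance = (30 - 15) / 100 = 0.15 m
dt = (1.6 - 1.0) / 1000 = 6.0000e-04 s
NCV = dist / dt = 250 m/s


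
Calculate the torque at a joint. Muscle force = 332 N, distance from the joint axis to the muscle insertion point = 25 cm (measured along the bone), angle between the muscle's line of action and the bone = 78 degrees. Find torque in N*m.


Torque = F * d * sin(theta)   (moment arm = d*sin(theta))
d = 25 cm = 0.25 m
Torque = 332 * 0.25 * sin(78)
Torque = 81.19 N*m


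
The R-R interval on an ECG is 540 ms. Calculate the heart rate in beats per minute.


HR = 60 / RR_interval(s)
RR = 540 ms = 0.54 s
HR = 60 / 0.54 = 111.1 bpm


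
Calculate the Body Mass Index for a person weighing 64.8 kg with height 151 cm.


BMI = weight / height^2
height = 151 cm = 1.51 m
BMI = 64.8 / 1.51^2
BMI = 28.42 kg/m^2


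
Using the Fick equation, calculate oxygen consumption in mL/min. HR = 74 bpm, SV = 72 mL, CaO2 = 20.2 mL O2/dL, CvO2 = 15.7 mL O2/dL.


CO = HR*SV = 74*72/1000 = 5.328 L/min
a-v O2 diff = 20.2 - 15.7 = 4.5 mL/dL
VO2 = CO * (CaO2-CvO2) * 10 dL/L
VO2 = 5.328 * 4.5 * 10
VO2 = 239.8 mL/min


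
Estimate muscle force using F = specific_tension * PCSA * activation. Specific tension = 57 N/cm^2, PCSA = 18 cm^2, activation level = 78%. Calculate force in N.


F = sigma * PCSA * activation
F = 57 * 18 * 0.78
F = 800.3 N


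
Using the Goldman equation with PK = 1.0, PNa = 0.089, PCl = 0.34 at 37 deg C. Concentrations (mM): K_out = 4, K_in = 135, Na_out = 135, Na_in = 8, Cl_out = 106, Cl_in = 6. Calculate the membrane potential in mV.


Vm = (RT/F)*ln((PK*Ko + PNa*Nao + PCl*Cli)/(PK*Ki + PNa*Nai + PCl*Clo))
Numer = 18.055, Denom = 171.752
Vm = -60.2 mV


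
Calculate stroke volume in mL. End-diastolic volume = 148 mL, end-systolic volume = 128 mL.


SV = EDV - ESV
SV = 148 - 128
SV = 20 mL


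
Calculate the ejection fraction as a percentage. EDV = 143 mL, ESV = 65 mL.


SV = EDV - ESV = 143 - 65 = 78 mL
EF = SV/EDV * 100 = 78/143 * 100
EF = 54.55%


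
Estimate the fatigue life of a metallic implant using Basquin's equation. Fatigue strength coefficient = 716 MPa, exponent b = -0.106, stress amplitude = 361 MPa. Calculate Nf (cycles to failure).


sigma_a = sigma_f' * (2Nf)^b
2Nf = (sigma_a/sigma_f')^(1/b)
2Nf = (361/716)^(1/-0.106)
2Nf = 639.31558
Nf = 319.7


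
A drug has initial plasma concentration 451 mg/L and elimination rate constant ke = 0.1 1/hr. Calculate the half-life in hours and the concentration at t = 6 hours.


t_half = ln(2) / ke = 0.693147 / 0.1 = 6.931 hr
C(t) = C0 * exp(-ke*t) = 451 * exp(-0.1*6)
C(6) = 247.5 mg/L


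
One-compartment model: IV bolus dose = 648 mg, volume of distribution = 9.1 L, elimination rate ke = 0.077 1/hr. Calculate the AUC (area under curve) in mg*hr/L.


C0 = Dose/Vd = 648/9.1 = 71.2088 mg/L
AUC = C0/ke = 71.2088/0.077
AUC = 924.8 mg*hr/L


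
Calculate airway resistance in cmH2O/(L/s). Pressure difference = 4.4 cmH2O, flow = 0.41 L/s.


R = dP / flow
R = 4.4 / 0.41
R = 10.73 cmH2O/(L/s)


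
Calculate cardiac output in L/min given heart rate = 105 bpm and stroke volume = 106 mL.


CO = HR * SV
CO = 105 * 106 / 1000
CO = 11.13 L/min


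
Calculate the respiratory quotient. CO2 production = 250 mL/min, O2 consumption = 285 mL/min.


RQ = VCO2 / VO2
RQ = 250 / 285
RQ = 0.8772


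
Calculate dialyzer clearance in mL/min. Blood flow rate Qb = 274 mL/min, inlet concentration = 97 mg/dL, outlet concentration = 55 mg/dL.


K = Qb * (Cb_in - Cb_out) / Cb_in
K = 274 * (97 - 55) / 97
K = 118.6 mL/min


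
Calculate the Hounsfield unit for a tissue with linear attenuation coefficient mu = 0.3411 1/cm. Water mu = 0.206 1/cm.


HU = ((mu_tissue - mu_water) / mu_water) * 1000
HU = ((0.3411 - 0.206) / 0.206) * 1000
HU = 655.8


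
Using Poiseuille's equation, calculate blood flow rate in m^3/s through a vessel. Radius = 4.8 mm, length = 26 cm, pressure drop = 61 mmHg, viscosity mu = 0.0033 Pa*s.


Q = pi*r^4*dP / (8*mu*L)
r = 0.0048 m, L = 0.26 m
dP = 61 mmHg = 8132.642 Pa
Q = 0.001976 m^3/s


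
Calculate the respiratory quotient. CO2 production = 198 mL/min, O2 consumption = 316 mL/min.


RQ = VCO2 / VO2
RQ = 198 / 316
RQ = 0.6266


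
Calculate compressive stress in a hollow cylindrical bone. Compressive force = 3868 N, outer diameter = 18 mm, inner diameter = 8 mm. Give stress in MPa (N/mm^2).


A = pi*(r_o^2 - r_i^2)
r_o = 9 mm, r_i = 4 mm
A = 204.204 mm^2
sigma = F/A = 3868 / 204.204
sigma = 18.94 MPa


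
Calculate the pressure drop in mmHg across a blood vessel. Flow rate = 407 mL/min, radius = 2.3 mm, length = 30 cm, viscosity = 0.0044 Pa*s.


dP = 8*mu*L*Q / (pi*r^4)
Q = 407 mL/min = 6.78333e-06 m^3/s
dP = 814.79 Pa = 814.79 / 133.322 mmHg = 6.111 mmHg


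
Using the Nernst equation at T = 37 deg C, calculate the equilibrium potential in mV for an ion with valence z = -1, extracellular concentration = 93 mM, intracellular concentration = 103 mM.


E = (RT/(zF)) * ln(C_out/C_in)
T = 37 + 273.15 = 310.15 K
E = (8.314 * 310.15 / (-1 * 96485)) * ln(93/103)
E = 2.729 mV


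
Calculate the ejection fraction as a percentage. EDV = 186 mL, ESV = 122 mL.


SV = EDV - ESV = 186 - 122 = 64 mL
EF = SV/EDV * 100 = 64/186 * 100
EF = 34.41%


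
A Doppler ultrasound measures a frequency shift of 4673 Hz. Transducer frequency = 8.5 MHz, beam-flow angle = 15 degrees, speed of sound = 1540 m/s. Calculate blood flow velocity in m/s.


v = fd * c / (2 * f0 * cos(theta))
v = 4673 * 1540 / (2 * 8.5000e+06 * cos(15))
v = 0.4383 m/s


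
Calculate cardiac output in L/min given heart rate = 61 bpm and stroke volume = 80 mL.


CO = HR * SV
CO = 61 * 80 / 1000
CO = 4.88 L/min


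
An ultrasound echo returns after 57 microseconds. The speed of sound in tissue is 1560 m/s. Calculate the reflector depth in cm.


depth = c * t / 2
t = 57 us = 5.7000e-05 s
depth = 1560 * 5.7000e-05 / 2
depth = 0.04446 m = 4.446 cm


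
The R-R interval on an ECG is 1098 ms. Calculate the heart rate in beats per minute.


HR = 60 / RR_interval(s)
RR = 1098 ms = 1.098 s
HR = 60 / 1.098 = 54.64 bpm


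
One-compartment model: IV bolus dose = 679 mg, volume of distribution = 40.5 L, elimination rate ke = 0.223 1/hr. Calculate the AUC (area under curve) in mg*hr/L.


C0 = Dose/Vd = 679/40.5 = 16.7654 mg/L
AUC = C0/ke = 16.7654/0.223
AUC = 75.18 mg*hr/L


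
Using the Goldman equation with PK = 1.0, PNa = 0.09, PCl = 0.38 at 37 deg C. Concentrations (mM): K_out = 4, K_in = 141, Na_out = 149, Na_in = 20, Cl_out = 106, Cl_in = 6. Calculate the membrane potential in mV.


Vm = (RT/F)*ln((PK*Ko + PNa*Nao + PCl*Cli)/(PK*Ki + PNa*Nai + PCl*Clo))
Numer = 19.69, Denom = 183.08
Vm = -59.59 mV


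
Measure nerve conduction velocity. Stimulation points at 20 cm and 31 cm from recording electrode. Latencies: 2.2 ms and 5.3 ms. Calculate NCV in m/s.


Distance = (31 - 20) / 100 = 0.11 m
dt = (5.3 - 2.2) / 1000 = 0.0031 s
NCV = dist / dt = 35.48 m/s


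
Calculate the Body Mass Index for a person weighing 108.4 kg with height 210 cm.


BMI = weight / height^2
height = 210 cm = 2.1 m
BMI = 108.4 / 2.1^2
BMI = 24.58 kg/m^2


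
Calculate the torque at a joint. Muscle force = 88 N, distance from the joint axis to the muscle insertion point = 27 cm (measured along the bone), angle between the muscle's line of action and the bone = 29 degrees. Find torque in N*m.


Torque = F * d * sin(theta)   (moment arm = d*sin(theta))
d = 27 cm = 0.27 m
Torque = 88 * 0.27 * sin(29)
Torque = 11.52 N*m


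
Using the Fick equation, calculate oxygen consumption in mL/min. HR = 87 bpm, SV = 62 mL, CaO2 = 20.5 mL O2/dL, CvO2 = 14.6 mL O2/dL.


CO = HR*SV = 87*62/1000 = 5.394 L/min
a-v O2 diff = 20.5 - 14.6 = 5.9 mL/dL
VO2 = CO * (CaO2-CvO2) * 10 dL/L
VO2 = 5.394 * 5.9 * 10
VO2 = 318.2 mL/min


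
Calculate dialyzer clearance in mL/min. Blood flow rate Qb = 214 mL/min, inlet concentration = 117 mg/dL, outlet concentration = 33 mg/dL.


K = Qb * (Cb_in - Cb_out) / Cb_in
K = 214 * (117 - 33) / 117
K = 153.6 mL/min


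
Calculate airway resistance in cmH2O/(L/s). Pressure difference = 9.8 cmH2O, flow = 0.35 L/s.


R = dP / flow
R = 9.8 / 0.35
R = 28 cmH2O/(L/s)


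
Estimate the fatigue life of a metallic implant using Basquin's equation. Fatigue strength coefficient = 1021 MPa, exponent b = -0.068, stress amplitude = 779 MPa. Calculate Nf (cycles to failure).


sigma_a = sigma_f' * (2Nf)^b
2Nf = (sigma_a/sigma_f')^(1/b)
2Nf = (779/1021)^(1/-0.068)
2Nf = 53.427996
Nf = 26.71


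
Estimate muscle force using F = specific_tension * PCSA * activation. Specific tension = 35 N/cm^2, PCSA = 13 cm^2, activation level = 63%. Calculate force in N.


F = sigma * PCSA * activation
F = 35 * 13 * 0.63
F = 286.6 N


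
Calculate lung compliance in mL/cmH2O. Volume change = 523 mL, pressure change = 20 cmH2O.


C = dV / dP
C = 523 / 20
C = 26.15 mL/cmH2O


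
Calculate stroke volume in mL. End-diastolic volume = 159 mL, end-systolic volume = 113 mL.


SV = EDV - ESV
SV = 159 - 113
SV = 46 mL


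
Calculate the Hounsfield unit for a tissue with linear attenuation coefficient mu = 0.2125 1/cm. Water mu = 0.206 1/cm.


HU = ((mu_tissue - mu_water) / mu_water) * 1000
HU = ((0.2125 - 0.206) / 0.206) * 1000
HU = 31.55


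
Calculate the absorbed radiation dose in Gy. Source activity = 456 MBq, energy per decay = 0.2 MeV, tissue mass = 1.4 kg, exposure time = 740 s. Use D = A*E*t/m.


A = 456 MBq = 4.5600e+08 Bq
E = 0.2 MeV = 3.204e-14 J
D = A*E*t/m = 4.5600e+08*3.204e-14*740/1.4
D = 0.007723 Gy


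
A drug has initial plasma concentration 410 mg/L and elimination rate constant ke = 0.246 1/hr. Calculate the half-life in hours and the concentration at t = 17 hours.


t_half = ln(2) / ke = 0.693147 / 0.246 = 2.818 hr
C(t) = C0 * exp(-ke*t) = 410 * exp(-0.246*17)
C(17) = 6.26 mg/L


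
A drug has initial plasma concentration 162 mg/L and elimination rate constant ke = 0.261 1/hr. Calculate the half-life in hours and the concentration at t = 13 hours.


t_half = ln(2) / ke = 0.693147 / 0.261 = 2.656 hr
C(t) = C0 * exp(-ke*t) = 162 * exp(-0.261*13)
C(13) = 5.444 mg/L


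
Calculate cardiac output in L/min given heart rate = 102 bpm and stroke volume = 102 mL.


CO = HR * SV
CO = 102 * 102 / 1000
CO = 10.4 L/min


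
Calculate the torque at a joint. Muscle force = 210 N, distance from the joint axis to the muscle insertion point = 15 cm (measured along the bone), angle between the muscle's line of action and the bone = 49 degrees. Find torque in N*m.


Torque = F * d * sin(theta)   (moment arm = d*sin(theta))
d = 15 cm = 0.15 m
Torque = 210 * 0.15 * sin(49)
Torque = 23.77 N*m


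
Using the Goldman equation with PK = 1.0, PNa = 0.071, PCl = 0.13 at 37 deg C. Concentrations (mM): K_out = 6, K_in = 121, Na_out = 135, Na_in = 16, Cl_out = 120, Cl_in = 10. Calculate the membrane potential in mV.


Vm = (RT/F)*ln((PK*Ko + PNa*Nao + PCl*Cli)/(PK*Ki + PNa*Nai + PCl*Clo))
Numer = 16.885, Denom = 137.736
Vm = -56.09 mV


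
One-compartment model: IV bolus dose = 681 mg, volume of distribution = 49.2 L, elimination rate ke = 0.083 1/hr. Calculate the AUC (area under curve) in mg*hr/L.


C0 = Dose/Vd = 681/49.2 = 13.8415 mg/L
AUC = C0/ke = 13.8415/0.083
AUC = 166.8 mg*hr/L


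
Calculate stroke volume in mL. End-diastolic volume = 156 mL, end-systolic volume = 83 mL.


SV = EDV - ESV
SV = 156 - 83
SV = 73 mL


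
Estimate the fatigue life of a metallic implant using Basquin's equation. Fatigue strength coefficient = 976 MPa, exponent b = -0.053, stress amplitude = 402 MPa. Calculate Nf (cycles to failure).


sigma_a = sigma_f' * (2Nf)^b
2Nf = (sigma_a/sigma_f')^(1/b)
2Nf = (402/976)^(1/-0.053)
2Nf = 18551239
Nf = 9.2756e+06


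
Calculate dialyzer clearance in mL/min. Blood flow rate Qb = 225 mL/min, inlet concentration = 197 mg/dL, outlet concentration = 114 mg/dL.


K = Qb * (Cb_in - Cb_out) / Cb_in
K = 225 * (197 - 114) / 197
K = 94.8 mL/min


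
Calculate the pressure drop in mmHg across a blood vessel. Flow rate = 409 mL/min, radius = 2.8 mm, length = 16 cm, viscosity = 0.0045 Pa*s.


dP = 8*mu*L*Q / (pi*r^4)
Q = 409 mL/min = 6.81667e-06 m^3/s
dP = 203.335 Pa = 203.335 / 133.322 mmHg = 1.525 mmHg


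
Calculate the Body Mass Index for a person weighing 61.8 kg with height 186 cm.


BMI = weight / height^2
height = 186 cm = 1.86 m
BMI = 61.8 / 1.86^2
BMI = 17.86 kg/m^2


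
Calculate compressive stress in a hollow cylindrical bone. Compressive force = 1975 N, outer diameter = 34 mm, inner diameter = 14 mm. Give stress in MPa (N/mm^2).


A = pi*(r_o^2 - r_i^2)
r_o = 17 mm, r_i = 7 mm
A = 753.982 mm^2
sigma = F/A = 1975 / 753.982
sigma = 2.619 MPa


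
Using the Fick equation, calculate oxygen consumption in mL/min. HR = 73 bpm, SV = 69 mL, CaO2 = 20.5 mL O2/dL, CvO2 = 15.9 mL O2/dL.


CO = HR*SV = 73*69/1000 = 5.037 L/min
a-v O2 diff = 20.5 - 15.9 = 4.6 mL/dL
VO2 = CO * (CaO2-CvO2) * 10 dL/L
VO2 = 5.037 * 4.6 * 10
VO2 = 231.7 mL/min


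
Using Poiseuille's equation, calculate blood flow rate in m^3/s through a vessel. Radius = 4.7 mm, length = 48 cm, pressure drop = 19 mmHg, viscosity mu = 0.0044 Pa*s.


Q = pi*r^4*dP / (8*mu*L)
r = 0.0047 m, L = 0.48 m
dP = 19 mmHg = 2533.118 Pa
Q = 2.2983e-04 m^3/s


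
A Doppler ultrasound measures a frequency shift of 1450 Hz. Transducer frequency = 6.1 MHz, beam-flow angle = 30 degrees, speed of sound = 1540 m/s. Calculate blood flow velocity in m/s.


v = fd * c / (2 * f0 * cos(theta))
v = 1450 * 1540 / (2 * 6.1000e+06 * cos(30))
v = 0.2113 m/s


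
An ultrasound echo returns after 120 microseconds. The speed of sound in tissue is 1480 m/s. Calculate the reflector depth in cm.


depth = c * t / 2
t = 120 us = 1.2000e-04 s
depth = 1480 * 1.2000e-04 / 2
depth = 0.0888 m = 8.88 cm


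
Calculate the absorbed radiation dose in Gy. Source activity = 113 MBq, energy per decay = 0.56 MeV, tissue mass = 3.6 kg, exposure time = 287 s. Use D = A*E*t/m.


A = 113 MBq = 1.1300e+08 Bq
E = 0.56 MeV = 8.9712e-14 J
D = A*E*t/m = 1.1300e+08*8.9712e-14*287/3.6
D = 8.0818e-04 Gy


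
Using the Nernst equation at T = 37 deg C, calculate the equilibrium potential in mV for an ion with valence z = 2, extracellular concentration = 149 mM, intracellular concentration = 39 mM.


E = (RT/(zF)) * ln(C_out/C_in)
T = 37 + 273.15 = 310.15 K
E = (8.314 * 310.15 / (2 * 96485)) * ln(149/39)
E = 17.91 mV


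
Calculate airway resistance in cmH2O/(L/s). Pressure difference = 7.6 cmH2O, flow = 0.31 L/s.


R = dP / flow
R = 7.6 / 0.31
R = 24.52 cmH2O/(L/s)


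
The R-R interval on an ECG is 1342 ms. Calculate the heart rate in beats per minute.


HR = 60 / RR_interval(s)
RR = 1342 ms = 1.342 s
HR = 60 / 1.342 = 44.71 bpm


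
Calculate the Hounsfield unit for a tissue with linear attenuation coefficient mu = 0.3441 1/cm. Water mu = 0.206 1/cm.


HU = ((mu_tissue - mu_water) / mu_water) * 1000
HU = ((0.3441 - 0.206) / 0.206) * 1000
HU = 670.4


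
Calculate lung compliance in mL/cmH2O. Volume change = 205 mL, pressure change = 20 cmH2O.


C = dV / dP
C = 205 / 20
C = 10.25 mL/cmH2O


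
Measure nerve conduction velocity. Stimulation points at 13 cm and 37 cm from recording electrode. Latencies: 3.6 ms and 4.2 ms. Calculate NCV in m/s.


Distance = (37 - 13) / 100 = 0.24 m
dt = (4.2 - 3.6) / 1000 = 6.0000e-04 s
NCV = dist / dt = 400 m/s


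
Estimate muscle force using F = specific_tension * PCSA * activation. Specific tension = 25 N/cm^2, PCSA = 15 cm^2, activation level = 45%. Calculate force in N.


F = sigma * PCSA * activation
F = 25 * 15 * 0.45
F = 168.8 N


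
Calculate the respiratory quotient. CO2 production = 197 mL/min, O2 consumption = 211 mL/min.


RQ = VCO2 / VO2
RQ = 197 / 211
RQ = 0.9336


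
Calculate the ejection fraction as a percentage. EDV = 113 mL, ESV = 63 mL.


SV = EDV - ESV = 113 - 63 = 50 mL
EF = SV/EDV * 100 = 50/113 * 100
EF = 44.25%


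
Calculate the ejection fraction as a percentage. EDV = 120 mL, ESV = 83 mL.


SV = EDV - ESV = 120 - 83 = 37 mL
EF = SV/EDV * 100 = 37/120 * 100
EF = 30.83%


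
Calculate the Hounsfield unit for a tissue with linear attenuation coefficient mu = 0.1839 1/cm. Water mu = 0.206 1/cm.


HU = ((mu_tissue - mu_water) / mu_water) * 1000
HU = ((0.1839 - 0.206) / 0.206) * 1000
HU = -107.3


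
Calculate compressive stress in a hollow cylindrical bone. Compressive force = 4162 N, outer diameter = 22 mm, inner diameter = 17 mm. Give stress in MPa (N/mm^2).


A = pi*(r_o^2 - r_i^2)
r_o = 11 mm, r_i = 8.5 mm
A = 153.153 mm^2
sigma = F/A = 4162 / 153.153
sigma = 27.18 MPa


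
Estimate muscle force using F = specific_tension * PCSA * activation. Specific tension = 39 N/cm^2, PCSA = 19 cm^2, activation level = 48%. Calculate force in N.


F = sigma * PCSA * activation
F = 39 * 19 * 0.48
F = 355.7 N


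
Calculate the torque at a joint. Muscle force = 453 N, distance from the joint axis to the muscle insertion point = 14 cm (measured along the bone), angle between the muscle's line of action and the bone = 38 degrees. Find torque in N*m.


Torque = F * d * sin(theta)   (moment arm = d*sin(theta))
d = 14 cm = 0.14 m
Torque = 453 * 0.14 * sin(38)
Torque = 39.05 N*m


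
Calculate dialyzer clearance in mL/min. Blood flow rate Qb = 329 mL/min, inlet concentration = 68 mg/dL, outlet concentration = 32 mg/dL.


K = Qb * (Cb_in - Cb_out) / Cb_in
K = 329 * (68 - 32) / 68
K = 174.2 mL/min


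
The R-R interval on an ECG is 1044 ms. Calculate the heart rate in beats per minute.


HR = 60 / RR_interval(s)
RR = 1044 ms = 1.044 s
HR = 60 / 1.044 = 57.47 bpm


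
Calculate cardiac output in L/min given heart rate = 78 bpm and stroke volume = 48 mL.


CO = HR * SV
CO = 78 * 48 / 1000
CO = 3.744 L/min


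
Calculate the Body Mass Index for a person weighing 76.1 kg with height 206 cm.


BMI = weight / height^2
height = 206 cm = 2.06 m
BMI = 76.1 / 2.06^2
BMI = 17.93 kg/m^2


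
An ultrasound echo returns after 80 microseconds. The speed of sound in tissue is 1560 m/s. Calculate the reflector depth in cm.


depth = c * t / 2
t = 80 us = 8.0000e-05 s
depth = 1560 * 8.0000e-05 / 2
depth = 0.0624 m = 6.24 cm


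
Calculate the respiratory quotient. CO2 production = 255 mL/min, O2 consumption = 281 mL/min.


RQ = VCO2 / VO2
RQ = 255 / 281
RQ = 0.9075


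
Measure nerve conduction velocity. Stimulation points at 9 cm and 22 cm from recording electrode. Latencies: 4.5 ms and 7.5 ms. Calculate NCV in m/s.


Distance = (22 - 9) / 100 = 0.13 m
dt = (7.5 - 4.5) / 1000 = 0.003 s
NCV = dist / dt = 43.33 m/s


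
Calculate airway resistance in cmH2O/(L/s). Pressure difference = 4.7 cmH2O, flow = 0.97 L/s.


R = dP / flow
R = 4.7 / 0.97
R = 4.845 cmH2O/(L/s)


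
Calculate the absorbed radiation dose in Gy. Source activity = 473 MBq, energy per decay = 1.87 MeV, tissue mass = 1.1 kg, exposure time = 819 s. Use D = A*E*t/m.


A = 473 MBq = 4.7300e+08 Bq
E = 1.87 MeV = 2.99574e-13 J
D = A*E*t/m = 4.7300e+08*2.99574e-13*819/1.1
D = 0.1055 Gy


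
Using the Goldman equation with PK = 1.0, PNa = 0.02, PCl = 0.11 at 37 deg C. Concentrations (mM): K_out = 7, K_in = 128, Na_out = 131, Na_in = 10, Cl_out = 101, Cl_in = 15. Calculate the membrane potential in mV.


Vm = (RT/F)*ln((PK*Ko + PNa*Nao + PCl*Cli)/(PK*Ki + PNa*Nai + PCl*Clo))
Numer = 11.27, Denom = 139.31
Vm = -67.2 mV


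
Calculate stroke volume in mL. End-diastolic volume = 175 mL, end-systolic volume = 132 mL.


SV = EDV - ESV
SV = 175 - 132
SV = 43 mL


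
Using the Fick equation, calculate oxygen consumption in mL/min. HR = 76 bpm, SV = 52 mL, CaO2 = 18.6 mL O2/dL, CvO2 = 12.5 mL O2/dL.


CO = HR*SV = 76*52/1000 = 3.952 L/min
a-v O2 diff = 18.6 - 12.5 = 6.1 mL/dL
VO2 = CO * (CaO2-CvO2) * 10 dL/L
VO2 = 3.952 * 6.1 * 10
VO2 = 241.1 mL/min


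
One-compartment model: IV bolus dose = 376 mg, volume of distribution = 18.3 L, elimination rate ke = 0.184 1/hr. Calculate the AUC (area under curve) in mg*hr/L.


C0 = Dose/Vd = 376/18.3 = 20.5464 mg/L
AUC = C0/ke = 20.5464/0.184
AUC = 111.7 mg*hr/L


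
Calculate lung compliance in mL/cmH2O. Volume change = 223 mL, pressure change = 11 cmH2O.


C = dV / dP
C = 223 / 11
C = 20.27 mL/cmH2O


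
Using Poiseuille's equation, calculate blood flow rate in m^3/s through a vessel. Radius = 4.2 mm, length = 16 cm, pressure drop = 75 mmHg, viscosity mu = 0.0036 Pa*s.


Q = pi*r^4*dP / (8*mu*L)
r = 0.0042 m, L = 0.16 m
dP = 75 mmHg = 9999.15 Pa
Q = 0.002121 m^3/s


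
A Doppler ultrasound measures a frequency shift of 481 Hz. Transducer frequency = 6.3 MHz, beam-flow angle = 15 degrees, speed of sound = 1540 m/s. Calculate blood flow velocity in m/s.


v = fd * c / (2 * f0 * cos(theta))
v = 481 * 1540 / (2 * 6.3000e+06 * cos(15))
v = 0.06086 m/s


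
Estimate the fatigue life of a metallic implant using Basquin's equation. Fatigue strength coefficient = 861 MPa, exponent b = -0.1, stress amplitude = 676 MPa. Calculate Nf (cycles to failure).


sigma_a = sigma_f' * (2Nf)^b
2Nf = (sigma_a/sigma_f')^(1/b)
2Nf = (676/861)^(1/-0.1)
2Nf = 11.23478
Nf = 5.617


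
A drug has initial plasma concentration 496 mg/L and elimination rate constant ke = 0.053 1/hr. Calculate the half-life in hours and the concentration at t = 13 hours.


t_half = ln(2) / ke = 0.693147 / 0.053 = 13.08 hr
C(t) = C0 * exp(-ke*t) = 496 * exp(-0.053*13)
C(13) = 249 mg/L


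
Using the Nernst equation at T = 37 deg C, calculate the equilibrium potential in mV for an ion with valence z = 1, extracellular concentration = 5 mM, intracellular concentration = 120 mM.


E = (RT/(zF)) * ln(C_out/C_in)
T = 37 + 273.15 = 310.15 K
E = (8.314 * 310.15 / (1 * 96485)) * ln(5/120)
E = -84.93 mV


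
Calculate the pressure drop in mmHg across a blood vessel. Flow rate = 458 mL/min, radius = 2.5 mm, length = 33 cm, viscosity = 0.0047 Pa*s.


dP = 8*mu*L*Q / (pi*r^4)
Q = 458 mL/min = 7.63333e-06 m^3/s
dP = 771.802 Pa = 771.802 / 133.322 mmHg = 5.789 mmHg


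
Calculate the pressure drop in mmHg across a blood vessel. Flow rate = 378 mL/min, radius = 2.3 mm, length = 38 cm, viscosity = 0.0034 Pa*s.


dP = 8*mu*L*Q / (pi*r^4)
Q = 378 mL/min = 6.3e-06 m^3/s
dP = 740.682 Pa = 740.682 / 133.322 mmHg = 5.556 mmHg


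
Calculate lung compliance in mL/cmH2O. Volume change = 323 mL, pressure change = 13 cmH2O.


C = dV / dP
C = 323 / 13
C = 24.85 mL/cmH2O


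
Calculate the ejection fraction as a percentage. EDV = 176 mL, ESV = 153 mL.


SV = EDV - ESV = 176 - 153 = 23 mL
EF = SV/EDV * 100 = 23/176 * 100
EF = 13.07%


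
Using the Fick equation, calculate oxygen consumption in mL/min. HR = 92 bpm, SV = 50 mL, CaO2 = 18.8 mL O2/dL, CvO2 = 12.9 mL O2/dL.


CO = HR*SV = 92*50/1000 = 4.6 L/min
a-v O2 diff = 18.8 - 12.9 = 5.9 mL/dL
VO2 = CO * (CaO2-CvO2) * 10 dL/L
VO2 = 4.6 * 5.9 * 10
VO2 = 271.4 mL/min


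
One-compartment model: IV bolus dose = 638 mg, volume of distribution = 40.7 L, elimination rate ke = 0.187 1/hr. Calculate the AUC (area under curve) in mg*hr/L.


C0 = Dose/Vd = 638/40.7 = 15.6757 mg/L
AUC = C0/ke = 15.6757/0.187
AUC = 83.83 mg*hr/L


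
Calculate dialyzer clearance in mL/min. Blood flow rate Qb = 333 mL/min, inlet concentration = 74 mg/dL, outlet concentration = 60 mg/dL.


K = Qb * (Cb_in - Cb_out) / Cb_in
K = 333 * (74 - 60) / 74
K = 63 mL/min


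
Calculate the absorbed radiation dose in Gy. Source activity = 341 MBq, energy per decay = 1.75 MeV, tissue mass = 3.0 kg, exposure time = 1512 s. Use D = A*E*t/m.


A = 341 MBq = 3.4100e+08 Bq
E = 1.75 MeV = 2.8035e-13 J
D = A*E*t/m = 3.4100e+08*2.8035e-13*1512/3.0
D = 0.04818 Gy


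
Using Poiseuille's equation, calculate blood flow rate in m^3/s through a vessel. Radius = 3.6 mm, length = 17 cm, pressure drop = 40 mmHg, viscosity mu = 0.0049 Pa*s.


Q = pi*r^4*dP / (8*mu*L)
r = 0.0036 m, L = 0.17 m
dP = 40 mmHg = 5332.88 Pa
Q = 4.2227e-04 m^3/s


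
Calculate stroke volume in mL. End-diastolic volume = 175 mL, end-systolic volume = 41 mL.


SV = EDV - ESV
SV = 175 - 41
SV = 134 mL


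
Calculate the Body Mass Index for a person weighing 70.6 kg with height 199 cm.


BMI = weight / height^2
height = 199 cm = 1.99 m
BMI = 70.6 / 1.99^2
BMI = 17.83 kg/m^2


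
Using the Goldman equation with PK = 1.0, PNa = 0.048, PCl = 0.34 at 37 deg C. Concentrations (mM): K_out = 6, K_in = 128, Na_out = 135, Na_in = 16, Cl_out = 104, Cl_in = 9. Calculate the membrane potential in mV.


Vm = (RT/F)*ln((PK*Ko + PNa*Nao + PCl*Cli)/(PK*Ki + PNa*Nai + PCl*Clo))
Numer = 15.54, Denom = 164.128
Vm = -63 mV


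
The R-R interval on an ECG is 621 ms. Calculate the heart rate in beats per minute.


HR = 60 / RR_interval(s)
RR = 621 ms = 0.621 s
HR = 60 / 0.621 = 96.62 bpm


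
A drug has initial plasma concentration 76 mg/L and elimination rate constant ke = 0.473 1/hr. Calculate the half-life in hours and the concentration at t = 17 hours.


t_half = ln(2) / ke = 0.693147 / 0.473 = 1.465 hr
C(t) = C0 * exp(-ke*t) = 76 * exp(-0.473*17)
C(17) = 0.02447 mg/L


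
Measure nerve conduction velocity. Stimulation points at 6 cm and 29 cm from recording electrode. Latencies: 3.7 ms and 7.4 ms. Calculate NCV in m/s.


Distance = (29 - 6) / 100 = 0.23 m
dt = (7.4 - 3.7) / 1000 = 0.0037 s
NCV = dist / dt = 62.16 m/s


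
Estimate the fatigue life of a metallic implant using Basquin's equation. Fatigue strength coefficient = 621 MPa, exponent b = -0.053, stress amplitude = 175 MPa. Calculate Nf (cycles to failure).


sigma_a = sigma_f' * (2Nf)^b
2Nf = (sigma_a/sigma_f')^(1/b)
2Nf = (175/621)^(1/-0.053)
2Nf = 2.3898404e+10
Nf = 1.1949e+10


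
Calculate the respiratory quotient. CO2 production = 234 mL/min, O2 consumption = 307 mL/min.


RQ = VCO2 / VO2
RQ = 234 / 307
RQ = 0.7622


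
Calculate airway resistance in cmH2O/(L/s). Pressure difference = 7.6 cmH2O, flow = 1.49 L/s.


R = dP / flow
R = 7.6 / 1.49
R = 5.101 cmH2O/(L/s)


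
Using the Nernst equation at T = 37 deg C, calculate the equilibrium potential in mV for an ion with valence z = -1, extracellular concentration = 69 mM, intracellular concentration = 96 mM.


E = (RT/(zF)) * ln(C_out/C_in)
T = 37 + 273.15 = 310.15 K
E = (8.314 * 310.15 / (-1 * 96485)) * ln(69/96)
E = 8.826 mV


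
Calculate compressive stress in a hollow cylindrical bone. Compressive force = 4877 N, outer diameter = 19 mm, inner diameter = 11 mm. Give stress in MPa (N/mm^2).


A = pi*(r_o^2 - r_i^2)
r_o = 9.5 mm, r_i = 5.5 mm
A = 188.496 mm^2
sigma = F/A = 4877 / 188.496
sigma = 25.87 MPa


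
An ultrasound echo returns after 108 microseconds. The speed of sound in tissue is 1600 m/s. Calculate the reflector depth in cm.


depth = c * t / 2
t = 108 us = 1.0800e-04 s
depth = 1600 * 1.0800e-04 / 2
depth = 0.0864 m = 8.64 cm


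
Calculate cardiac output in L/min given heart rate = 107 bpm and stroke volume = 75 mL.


CO = HR * SV
CO = 107 * 75 / 1000
CO = 8.025 L/min


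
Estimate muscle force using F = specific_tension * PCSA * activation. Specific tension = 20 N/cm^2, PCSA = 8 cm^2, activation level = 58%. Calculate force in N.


F = sigma * PCSA * activation
F = 20 * 8 * 0.58
F = 92.8 N


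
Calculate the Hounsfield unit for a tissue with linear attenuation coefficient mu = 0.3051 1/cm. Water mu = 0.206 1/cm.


HU = ((mu_tissue - mu_water) / mu_water) * 1000
HU = ((0.3051 - 0.206) / 0.206) * 1000
HU = 481.1


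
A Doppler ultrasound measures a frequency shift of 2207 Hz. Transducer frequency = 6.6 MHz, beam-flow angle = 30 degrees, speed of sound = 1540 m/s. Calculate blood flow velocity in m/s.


v = fd * c / (2 * f0 * cos(theta))
v = 2207 * 1540 / (2 * 6.6000e+06 * cos(30))
v = 0.2973 m/s


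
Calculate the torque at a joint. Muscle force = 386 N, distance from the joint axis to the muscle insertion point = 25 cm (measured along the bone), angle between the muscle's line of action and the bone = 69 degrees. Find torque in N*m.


Torque = F * d * sin(theta)   (moment arm = d*sin(theta))
d = 25 cm = 0.25 m
Torque = 386 * 0.25 * sin(69)
Torque = 90.09 N*m


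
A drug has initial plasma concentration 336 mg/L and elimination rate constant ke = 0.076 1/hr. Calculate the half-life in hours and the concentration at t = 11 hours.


t_half = ln(2) / ke = 0.693147 / 0.076 = 9.12 hr
C(t) = C0 * exp(-ke*t) = 336 * exp(-0.076*11)
C(11) = 145.6 mg/L


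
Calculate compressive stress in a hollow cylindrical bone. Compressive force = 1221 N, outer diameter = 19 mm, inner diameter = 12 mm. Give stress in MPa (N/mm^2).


A = pi*(r_o^2 - r_i^2)
r_o = 9.5 mm, r_i = 6 mm
A = 170.431 mm^2
sigma = F/A = 1221 / 170.431
sigma = 7.164 MPa


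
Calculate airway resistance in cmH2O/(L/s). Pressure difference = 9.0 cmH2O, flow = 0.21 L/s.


R = dP / flow
R = 9.0 / 0.21
R = 42.86 cmH2O/(L/s)
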